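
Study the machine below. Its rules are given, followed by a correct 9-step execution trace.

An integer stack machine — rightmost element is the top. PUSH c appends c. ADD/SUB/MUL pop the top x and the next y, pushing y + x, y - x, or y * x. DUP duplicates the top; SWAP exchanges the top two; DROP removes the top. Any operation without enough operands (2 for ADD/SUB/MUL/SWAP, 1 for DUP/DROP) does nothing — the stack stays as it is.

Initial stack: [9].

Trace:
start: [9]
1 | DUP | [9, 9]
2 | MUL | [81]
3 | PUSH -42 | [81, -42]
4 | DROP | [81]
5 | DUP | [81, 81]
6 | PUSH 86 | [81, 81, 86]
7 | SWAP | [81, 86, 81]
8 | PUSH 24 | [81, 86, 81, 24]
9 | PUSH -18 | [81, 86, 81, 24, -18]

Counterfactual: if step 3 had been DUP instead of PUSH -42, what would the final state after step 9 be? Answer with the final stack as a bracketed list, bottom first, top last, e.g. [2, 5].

[81, 86, 81, 24, -18]

(re-executing from step 3 with the substitution; state before step 3: [81])
3 | DUP | [81, 81]
4 | DROP | [81]
5 | DUP | [81, 81]
6 | PUSH 86 | [81, 81, 86]
7 | SWAP | [81, 86, 81]
8 | PUSH 24 | [81, 86, 81, 24]
9 | PUSH -18 | [81, 86, 81, 24, -18]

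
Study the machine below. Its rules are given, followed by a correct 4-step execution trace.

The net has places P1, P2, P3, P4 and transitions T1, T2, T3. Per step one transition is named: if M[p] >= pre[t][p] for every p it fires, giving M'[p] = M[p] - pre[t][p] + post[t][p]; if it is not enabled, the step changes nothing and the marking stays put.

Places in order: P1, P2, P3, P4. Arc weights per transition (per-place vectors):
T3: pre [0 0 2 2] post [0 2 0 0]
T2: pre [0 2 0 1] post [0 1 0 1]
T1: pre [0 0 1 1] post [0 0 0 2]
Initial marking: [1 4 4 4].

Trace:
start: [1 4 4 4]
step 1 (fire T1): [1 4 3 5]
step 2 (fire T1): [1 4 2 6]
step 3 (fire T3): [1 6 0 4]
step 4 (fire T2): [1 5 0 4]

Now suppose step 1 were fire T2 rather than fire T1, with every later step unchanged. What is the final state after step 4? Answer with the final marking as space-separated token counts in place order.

1 4 1 3

(re-executing from step 1 with the substitution; state before step 1: [1 4 4 4])
step 1 (fire T2): [1 3 4 4]
step 2 (fire T1): [1 3 3 5]
step 3 (fire T3): [1 5 1 3]
step 4 (fire T2): [1 4 1 3]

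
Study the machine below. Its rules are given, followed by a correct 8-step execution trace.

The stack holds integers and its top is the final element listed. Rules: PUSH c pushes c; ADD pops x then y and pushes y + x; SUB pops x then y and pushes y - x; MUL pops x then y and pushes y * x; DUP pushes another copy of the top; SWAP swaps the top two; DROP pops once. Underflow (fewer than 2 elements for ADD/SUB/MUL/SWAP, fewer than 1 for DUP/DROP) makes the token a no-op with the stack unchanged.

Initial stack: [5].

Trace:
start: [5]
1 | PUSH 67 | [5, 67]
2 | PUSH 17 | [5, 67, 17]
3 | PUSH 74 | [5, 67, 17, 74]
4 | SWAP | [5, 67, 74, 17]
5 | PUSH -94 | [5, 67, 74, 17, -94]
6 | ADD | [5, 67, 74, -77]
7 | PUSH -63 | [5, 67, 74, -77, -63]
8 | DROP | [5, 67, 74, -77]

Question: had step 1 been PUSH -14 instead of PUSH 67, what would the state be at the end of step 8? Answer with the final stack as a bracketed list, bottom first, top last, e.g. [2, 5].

[5, -14, 74, -77]

(re-executing from step 1 with the substitution; state before step 1: [5])
1 | PUSH -14 | [5, -14]
2 | PUSH 17 | [5, -14, 17]
3 | PUSH 74 | [5, -14, 17, 74]
4 | SWAP | [5, -14, 74, 17]
5 | PUSH -94 | [5, -14, 74, 17, -94]
6 | ADD | [5, -14, 74, -77]
7 | PUSH -63 | [5, -14, 74, -77, -63]
8 | DROP | [5, -14, 74, -77]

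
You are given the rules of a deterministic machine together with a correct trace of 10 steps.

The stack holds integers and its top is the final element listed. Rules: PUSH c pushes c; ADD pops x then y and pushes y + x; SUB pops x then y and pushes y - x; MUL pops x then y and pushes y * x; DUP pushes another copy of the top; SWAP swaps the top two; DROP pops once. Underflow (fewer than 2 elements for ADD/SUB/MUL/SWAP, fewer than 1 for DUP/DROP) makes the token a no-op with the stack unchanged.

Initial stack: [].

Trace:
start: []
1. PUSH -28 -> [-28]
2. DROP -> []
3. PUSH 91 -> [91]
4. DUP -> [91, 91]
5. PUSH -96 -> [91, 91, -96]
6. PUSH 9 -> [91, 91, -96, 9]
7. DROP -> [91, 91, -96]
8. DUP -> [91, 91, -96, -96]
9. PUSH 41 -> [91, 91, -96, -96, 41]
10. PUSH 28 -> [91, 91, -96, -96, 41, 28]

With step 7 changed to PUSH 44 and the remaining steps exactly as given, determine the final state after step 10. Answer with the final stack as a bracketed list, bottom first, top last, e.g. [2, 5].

[91, 91, -96, 9, 44, 44, 41, 28]

(re-executing from step 7 with the substitution; state before step 7: [91, 91, -96, 9])
7. PUSH 44 -> [91, 91, -96, 9, 44]
8. DUP -> [91, 91, -96, 9, 44, 44]
9. PUSH 41 -> [91, 91, -96, 9, 44, 44, 41]
10. PUSH 28 -> [91, 91, -96, 9, 44, 44, 41, 28]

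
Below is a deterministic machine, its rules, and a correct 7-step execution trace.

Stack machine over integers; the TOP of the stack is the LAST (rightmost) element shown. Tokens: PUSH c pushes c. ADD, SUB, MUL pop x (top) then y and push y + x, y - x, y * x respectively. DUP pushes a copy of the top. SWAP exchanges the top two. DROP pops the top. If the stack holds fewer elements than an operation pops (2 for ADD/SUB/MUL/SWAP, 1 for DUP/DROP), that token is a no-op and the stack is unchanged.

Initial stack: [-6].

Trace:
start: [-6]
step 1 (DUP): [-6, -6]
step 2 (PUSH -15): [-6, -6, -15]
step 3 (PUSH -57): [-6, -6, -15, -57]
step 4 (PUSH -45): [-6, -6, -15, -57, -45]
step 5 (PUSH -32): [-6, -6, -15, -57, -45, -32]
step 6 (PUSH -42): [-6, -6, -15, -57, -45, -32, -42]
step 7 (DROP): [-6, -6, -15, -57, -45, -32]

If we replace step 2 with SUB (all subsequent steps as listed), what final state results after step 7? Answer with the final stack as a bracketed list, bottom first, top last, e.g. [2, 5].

(re-executing from step 2 with the substitution; state before step 2: [-6, -6])
step 2 (SUB): [0]
step 3 (PUSH -57): [0, -57]
step 4 (PUSH -45): [0, -57, -45]
step 5 (PUSH -32): [0, -57, -45, -32]
step 6 (PUSH -42): [0, -57, -45, -32, -42]
step 7 (DROP): [0, -57, -45, -32]

[0, -57, -45, -32]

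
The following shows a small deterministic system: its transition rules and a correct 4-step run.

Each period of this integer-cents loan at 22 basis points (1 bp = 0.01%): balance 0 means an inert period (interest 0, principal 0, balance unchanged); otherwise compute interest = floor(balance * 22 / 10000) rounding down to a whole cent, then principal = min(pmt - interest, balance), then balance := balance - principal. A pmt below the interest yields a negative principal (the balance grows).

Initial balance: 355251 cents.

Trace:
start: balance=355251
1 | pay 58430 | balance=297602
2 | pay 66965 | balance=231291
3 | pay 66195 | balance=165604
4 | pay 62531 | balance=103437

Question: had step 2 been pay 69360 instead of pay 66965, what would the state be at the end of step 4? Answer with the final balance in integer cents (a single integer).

101032

(re-executing from step 2 with the substitution; state before step 2: balance=297602)
2 | pay 69360 | balance=228896
3 | pay 66195 | balance=163204
4 | pay 62531 | balance=101032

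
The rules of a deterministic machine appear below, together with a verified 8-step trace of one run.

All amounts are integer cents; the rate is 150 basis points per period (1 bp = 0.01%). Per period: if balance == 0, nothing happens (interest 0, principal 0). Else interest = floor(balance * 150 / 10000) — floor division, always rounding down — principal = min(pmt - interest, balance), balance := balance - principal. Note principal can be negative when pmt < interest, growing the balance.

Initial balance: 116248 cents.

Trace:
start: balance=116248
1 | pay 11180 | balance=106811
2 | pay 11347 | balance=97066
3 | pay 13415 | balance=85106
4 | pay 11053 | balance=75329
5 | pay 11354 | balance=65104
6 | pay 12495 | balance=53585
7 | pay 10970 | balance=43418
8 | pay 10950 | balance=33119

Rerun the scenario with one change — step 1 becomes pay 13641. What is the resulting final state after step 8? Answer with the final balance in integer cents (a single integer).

30389

(re-executing from step 1 with the substitution; state before step 1: balance=116248)
1 | pay 13641 | balance=104350
2 | pay 11347 | balance=94568
3 | pay 13415 | balance=82571
4 | pay 11053 | balance=72756
5 | pay 11354 | balance=62493
6 | pay 12495 | balance=50935
7 | pay 10970 | balance=40729
8 | pay 10950 | balance=30389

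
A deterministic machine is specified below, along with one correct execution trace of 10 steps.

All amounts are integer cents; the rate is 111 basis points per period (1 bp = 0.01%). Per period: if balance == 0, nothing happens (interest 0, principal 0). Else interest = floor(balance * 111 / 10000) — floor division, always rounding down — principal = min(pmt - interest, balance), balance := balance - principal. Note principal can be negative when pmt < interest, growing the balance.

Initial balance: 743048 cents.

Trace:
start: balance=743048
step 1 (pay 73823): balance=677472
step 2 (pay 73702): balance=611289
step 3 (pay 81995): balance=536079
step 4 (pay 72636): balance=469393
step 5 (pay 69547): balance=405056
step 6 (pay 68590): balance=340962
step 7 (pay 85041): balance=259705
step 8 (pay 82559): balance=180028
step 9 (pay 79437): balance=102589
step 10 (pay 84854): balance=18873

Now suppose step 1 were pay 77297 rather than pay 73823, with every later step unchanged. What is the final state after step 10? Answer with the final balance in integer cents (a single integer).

15036

(re-executing from step 1 with the substitution; state before step 1: balance=743048)
step 1 (pay 77297): balance=673998
step 2 (pay 73702): balance=607777
step 3 (pay 81995): balance=532528
step 4 (pay 72636): balance=465803
step 5 (pay 69547): balance=401426
step 6 (pay 68590): balance=337291
step 7 (pay 85041): balance=255993
step 8 (pay 82559): balance=176275
step 9 (pay 79437): balance=98794
step 10 (pay 84854): balance=15036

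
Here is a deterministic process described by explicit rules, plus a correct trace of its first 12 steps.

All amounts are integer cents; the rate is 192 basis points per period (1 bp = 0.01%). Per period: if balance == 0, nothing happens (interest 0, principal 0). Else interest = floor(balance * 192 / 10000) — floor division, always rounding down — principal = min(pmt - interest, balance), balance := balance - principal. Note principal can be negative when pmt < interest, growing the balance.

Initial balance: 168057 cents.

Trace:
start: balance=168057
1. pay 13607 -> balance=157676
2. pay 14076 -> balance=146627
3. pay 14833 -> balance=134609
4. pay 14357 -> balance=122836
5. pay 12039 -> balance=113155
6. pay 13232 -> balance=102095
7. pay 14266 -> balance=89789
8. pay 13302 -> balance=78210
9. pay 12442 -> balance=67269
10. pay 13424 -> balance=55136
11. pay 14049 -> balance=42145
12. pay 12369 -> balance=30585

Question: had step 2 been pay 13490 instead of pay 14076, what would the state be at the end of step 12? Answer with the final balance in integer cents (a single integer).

31294

(re-executing from step 2 with the substitution; state before step 2: balance=157676)
2. pay 13490 -> balance=147213
3. pay 14833 -> balance=135206
4. pay 14357 -> balance=123444
5. pay 12039 -> balance=113775
6. pay 13232 -> balance=102727
7. pay 14266 -> balance=90433
8. pay 13302 -> balance=78867
9. pay 12442 -> balance=67939
10. pay 13424 -> balance=55819
11. pay 14049 -> balance=42841
12. pay 12369 -> balance=31294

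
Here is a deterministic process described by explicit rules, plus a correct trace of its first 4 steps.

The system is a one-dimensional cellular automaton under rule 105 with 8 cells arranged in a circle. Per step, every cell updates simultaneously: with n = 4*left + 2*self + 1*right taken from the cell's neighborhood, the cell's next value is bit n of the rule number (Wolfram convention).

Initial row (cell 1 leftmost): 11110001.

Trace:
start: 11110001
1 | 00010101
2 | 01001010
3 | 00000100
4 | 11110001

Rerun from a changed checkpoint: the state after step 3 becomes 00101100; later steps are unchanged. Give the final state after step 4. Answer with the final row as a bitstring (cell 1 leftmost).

10011101

state after step 3 := 00101100
4 | 10011101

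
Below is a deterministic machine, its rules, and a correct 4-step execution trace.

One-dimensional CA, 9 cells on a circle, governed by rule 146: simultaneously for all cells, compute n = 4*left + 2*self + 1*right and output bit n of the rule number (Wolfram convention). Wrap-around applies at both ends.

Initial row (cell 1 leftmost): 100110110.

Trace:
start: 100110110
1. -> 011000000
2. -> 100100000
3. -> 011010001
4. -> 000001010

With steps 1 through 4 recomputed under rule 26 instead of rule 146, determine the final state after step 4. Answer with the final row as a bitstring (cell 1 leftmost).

(re-executing steps 1..4 under rule 26; state before step 1: 100110110)
1. -> 011100100
2. -> 110011010
3. -> 101110000
4. -> 001001001

001001001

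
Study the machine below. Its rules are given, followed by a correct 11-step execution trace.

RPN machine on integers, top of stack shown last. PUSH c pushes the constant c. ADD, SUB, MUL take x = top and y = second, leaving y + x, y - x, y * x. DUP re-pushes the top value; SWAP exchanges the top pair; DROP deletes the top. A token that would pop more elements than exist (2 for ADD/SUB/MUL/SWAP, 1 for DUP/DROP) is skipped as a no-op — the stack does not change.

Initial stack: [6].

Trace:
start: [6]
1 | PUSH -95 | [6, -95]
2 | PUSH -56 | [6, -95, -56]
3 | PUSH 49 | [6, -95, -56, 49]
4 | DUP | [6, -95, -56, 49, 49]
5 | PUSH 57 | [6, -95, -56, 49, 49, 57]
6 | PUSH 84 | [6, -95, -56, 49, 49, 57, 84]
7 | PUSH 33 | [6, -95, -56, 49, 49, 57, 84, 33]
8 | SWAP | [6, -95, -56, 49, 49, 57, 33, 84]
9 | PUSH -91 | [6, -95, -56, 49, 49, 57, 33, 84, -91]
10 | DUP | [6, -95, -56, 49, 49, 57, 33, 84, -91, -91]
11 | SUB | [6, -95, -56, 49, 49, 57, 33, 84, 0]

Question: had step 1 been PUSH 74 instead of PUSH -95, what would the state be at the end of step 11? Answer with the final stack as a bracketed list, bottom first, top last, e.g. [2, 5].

(re-executing from step 1 with the substitution; state before step 1: [6])
1 | PUSH 74 | [6, 74]
2 | PUSH -56 | [6, 74, -56]
3 | PUSH 49 | [6, 74, -56, 49]
4 | DUP | [6, 74, -56, 49, 49]
5 | PUSH 57 | [6, 74, -56, 49, 49, 57]
6 | PUSH 84 | [6, 74, -56, 49, 49, 57, 84]
7 | PUSH 33 | [6, 74, -56, 49, 49, 57, 84, 33]
8 | SWAP | [6, 74, -56, 49, 49, 57, 33, 84]
9 | PUSH -91 | [6, 74, -56, 49, 49, 57, 33, 84, -91]
10 | DUP | [6, 74, -56, 49, 49, 57, 33, 84, -91, -91]
11 | SUB | [6, 74, -56, 49, 49, 57, 33, 84, 0]

[6, 74, -56, 49, 49, 57, 33, 84, 0]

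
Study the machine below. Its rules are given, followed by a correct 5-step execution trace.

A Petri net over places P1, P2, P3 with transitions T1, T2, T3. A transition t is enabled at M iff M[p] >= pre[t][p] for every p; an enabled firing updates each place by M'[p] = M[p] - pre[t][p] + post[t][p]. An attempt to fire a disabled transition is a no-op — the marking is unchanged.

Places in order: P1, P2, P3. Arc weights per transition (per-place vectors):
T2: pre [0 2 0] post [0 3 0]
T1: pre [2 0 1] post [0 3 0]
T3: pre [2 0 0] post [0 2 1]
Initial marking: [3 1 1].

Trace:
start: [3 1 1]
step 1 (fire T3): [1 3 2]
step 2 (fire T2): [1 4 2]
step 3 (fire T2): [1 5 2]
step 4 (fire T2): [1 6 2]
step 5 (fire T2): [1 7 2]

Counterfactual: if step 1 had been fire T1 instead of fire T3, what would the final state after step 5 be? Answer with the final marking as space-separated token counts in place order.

1 8 0

(re-executing from step 1 with the substitution; state before step 1: [3 1 1])
step 1 (fire T1): [1 4 0]
step 2 (fire T2): [1 5 0]
step 3 (fire T2): [1 6 0]
step 4 (fire T2): [1 7 0]
step 5 (fire T2): [1 8 0]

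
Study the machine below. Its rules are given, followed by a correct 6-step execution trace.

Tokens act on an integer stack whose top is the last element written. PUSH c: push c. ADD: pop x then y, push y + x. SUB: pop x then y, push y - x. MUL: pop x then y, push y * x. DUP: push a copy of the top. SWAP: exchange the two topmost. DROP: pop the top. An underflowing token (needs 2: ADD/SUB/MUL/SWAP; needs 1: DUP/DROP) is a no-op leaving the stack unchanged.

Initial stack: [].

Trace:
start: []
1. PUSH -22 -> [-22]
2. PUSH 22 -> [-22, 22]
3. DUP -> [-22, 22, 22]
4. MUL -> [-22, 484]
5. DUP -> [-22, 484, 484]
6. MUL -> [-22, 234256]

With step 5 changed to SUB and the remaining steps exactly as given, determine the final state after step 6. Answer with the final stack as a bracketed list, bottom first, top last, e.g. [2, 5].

(re-executing from step 5 with the substitution; state before step 5: [-22, 484])
5. SUB -> [-506]
6. MUL -> [-506]

[-506]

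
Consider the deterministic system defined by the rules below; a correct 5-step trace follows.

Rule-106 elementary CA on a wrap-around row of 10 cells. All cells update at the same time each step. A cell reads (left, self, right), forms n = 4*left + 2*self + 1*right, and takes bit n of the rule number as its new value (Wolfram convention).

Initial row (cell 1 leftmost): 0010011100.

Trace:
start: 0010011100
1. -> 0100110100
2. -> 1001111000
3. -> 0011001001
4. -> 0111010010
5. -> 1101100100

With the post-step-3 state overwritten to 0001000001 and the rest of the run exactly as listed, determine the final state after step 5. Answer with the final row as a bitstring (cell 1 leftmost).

0100000100

state after step 3 := 0001000001
4. -> 0010000010
5. -> 0100000100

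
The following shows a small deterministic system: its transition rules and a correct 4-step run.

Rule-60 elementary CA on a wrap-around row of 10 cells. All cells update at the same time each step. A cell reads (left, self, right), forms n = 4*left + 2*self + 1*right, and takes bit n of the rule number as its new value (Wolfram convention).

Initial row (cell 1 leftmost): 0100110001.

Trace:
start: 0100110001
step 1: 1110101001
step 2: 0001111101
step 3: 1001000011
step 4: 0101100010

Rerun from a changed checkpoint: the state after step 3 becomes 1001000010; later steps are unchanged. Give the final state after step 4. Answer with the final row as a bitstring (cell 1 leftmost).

1101100011

state after step 3 := 1001000010
step 4: 1101100011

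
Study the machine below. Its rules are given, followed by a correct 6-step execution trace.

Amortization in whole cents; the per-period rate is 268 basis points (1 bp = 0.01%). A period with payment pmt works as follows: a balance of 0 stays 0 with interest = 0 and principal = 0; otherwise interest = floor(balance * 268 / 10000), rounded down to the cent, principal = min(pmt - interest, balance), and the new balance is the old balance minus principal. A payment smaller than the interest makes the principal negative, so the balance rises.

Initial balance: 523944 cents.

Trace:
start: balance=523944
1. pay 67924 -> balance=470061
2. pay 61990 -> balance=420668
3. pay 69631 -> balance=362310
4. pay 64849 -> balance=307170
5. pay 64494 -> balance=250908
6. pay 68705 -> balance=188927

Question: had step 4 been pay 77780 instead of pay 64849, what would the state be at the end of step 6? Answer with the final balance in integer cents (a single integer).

(re-executing from step 4 with the substitution; state before step 4: balance=362310)
4. pay 77780 -> balance=294239
5. pay 64494 -> balance=237630
6. pay 68705 -> balance=175293

175293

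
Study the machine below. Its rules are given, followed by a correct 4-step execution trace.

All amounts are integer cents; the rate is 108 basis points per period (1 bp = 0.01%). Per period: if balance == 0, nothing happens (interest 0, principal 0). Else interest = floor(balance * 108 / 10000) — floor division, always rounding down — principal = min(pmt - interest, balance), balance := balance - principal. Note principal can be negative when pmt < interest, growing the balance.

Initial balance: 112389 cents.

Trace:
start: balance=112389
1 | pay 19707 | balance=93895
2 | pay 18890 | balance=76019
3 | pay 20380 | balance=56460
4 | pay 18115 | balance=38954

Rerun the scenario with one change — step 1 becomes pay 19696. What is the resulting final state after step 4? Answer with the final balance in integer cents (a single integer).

38965

(re-executing from step 1 with the substitution; state before step 1: balance=112389)
1 | pay 19696 | balance=93906
2 | pay 18890 | balance=76030
3 | pay 20380 | balance=56471
4 | pay 18115 | balance=38965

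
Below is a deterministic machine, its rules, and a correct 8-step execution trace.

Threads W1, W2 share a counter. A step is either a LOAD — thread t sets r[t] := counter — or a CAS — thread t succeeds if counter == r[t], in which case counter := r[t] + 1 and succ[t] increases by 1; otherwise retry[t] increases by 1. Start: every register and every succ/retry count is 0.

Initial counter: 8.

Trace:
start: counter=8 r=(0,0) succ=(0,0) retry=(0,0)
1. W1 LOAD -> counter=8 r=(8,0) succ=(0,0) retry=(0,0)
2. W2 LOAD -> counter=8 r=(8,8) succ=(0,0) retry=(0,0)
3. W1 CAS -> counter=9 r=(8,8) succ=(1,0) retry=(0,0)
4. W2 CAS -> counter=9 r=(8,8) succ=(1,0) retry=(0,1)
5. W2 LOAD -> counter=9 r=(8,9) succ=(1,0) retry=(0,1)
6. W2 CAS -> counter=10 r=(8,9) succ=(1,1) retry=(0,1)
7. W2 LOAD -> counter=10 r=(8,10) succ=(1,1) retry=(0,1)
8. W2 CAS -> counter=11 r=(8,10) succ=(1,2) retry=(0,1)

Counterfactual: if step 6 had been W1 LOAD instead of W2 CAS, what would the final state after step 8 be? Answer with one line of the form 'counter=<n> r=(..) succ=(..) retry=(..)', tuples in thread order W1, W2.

(re-executing from step 6 with the substitution; state before step 6: counter=9 r=(8,9) succ=(1,0) retry=(0,1))
6. W1 LOAD -> counter=9 r=(9,9) succ=(1,0) retry=(0,1)
7. W2 LOAD -> counter=9 r=(9,9) succ=(1,0) retry=(0,1)
8. W2 CAS -> counter=10 r=(9,9) succ=(1,1) retry=(0,1)

counter=10 r=(9,9) succ=(1,1) retry=(0,1)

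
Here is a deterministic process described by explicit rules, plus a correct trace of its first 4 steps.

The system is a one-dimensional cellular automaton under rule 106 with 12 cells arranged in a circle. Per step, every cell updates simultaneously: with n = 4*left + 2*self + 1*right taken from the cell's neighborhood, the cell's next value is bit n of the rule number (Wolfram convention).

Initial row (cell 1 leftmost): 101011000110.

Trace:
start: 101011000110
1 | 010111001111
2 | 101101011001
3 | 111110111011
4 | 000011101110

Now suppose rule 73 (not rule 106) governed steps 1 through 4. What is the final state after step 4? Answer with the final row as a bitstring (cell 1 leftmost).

(re-executing steps 1..4 under rule 73; state before step 1: 101011000110)
1 | 000011010110
2 | 111011000110
3 | 101011010110
4 | 000011000110

000011000110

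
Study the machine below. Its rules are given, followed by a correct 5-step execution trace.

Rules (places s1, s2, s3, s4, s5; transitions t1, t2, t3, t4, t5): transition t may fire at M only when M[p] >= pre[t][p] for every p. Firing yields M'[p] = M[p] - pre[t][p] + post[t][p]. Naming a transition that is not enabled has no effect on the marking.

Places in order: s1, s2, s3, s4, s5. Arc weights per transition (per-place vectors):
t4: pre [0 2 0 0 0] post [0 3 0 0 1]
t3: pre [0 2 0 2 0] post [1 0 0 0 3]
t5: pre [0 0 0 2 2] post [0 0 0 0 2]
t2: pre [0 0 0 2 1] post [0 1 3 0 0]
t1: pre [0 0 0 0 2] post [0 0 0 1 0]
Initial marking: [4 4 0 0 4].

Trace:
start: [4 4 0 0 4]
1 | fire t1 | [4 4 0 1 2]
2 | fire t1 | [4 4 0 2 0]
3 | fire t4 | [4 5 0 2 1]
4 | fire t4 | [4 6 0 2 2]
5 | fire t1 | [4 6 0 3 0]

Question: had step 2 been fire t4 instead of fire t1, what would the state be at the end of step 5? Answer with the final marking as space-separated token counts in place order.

(re-executing from step 2 with the substitution; state before step 2: [4 4 0 1 2])
2 | fire t4 | [4 5 0 1 3]
3 | fire t4 | [4 6 0 1 4]
4 | fire t4 | [4 7 0 1 5]
5 | fire t1 | [4 7 0 2 3]

4 7 0 2 3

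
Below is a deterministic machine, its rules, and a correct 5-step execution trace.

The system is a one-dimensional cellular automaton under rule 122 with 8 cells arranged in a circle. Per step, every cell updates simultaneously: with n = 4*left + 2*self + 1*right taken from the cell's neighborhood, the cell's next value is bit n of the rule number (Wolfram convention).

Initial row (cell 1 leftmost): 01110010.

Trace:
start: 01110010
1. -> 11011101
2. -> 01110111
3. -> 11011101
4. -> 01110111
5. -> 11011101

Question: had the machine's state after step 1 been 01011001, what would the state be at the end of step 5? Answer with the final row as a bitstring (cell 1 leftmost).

00011100

state after step 1 := 01011001
2. -> 10111110
3. -> 01100011
4. -> 11110111
5. -> 00011100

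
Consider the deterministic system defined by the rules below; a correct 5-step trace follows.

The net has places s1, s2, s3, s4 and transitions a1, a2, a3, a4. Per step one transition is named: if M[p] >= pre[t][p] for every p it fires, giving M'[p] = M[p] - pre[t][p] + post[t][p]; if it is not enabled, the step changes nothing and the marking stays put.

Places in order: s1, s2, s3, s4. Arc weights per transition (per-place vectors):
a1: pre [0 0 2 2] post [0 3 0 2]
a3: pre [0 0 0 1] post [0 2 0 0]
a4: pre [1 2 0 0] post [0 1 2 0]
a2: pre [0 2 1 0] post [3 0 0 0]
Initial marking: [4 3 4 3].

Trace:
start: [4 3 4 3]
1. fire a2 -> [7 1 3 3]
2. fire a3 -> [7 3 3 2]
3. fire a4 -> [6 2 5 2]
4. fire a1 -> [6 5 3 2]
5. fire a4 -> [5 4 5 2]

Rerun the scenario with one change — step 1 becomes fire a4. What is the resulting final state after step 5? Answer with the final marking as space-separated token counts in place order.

1 5 8 2

(re-executing from step 1 with the substitution; state before step 1: [4 3 4 3])
1. fire a4 -> [3 2 6 3]
2. fire a3 -> [3 4 6 2]
3. fire a4 -> [2 3 8 2]
4. fire a1 -> [2 6 6 2]
5. fire a4 -> [1 5 8 2]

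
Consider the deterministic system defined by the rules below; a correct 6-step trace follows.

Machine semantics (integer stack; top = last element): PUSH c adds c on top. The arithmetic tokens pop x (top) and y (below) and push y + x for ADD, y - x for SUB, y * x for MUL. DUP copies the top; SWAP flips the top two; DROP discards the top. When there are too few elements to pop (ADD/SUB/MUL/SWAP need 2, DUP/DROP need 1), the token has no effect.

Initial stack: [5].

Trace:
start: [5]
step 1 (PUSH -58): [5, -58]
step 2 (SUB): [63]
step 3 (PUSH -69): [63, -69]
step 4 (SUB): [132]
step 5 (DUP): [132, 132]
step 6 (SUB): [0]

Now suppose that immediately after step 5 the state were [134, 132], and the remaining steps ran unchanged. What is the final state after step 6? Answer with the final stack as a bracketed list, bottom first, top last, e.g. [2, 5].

state after step 5 := [134, 132]
step 6 (SUB): [2]

[2]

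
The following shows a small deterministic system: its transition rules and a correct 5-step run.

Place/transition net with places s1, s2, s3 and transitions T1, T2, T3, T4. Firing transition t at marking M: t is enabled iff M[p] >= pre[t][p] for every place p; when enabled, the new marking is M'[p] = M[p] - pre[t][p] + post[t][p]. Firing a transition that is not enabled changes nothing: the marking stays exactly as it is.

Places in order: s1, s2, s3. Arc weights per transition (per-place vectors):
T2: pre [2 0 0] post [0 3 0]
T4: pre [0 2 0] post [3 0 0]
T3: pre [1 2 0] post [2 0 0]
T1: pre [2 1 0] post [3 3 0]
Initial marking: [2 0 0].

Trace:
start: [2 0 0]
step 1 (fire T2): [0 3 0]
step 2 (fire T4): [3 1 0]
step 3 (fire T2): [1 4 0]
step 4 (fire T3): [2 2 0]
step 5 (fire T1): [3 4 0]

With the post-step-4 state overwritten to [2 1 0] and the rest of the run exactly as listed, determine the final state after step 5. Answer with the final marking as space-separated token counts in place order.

state after step 4 := [2 1 0]
step 5 (fire T1): [3 3 0]

3 3 0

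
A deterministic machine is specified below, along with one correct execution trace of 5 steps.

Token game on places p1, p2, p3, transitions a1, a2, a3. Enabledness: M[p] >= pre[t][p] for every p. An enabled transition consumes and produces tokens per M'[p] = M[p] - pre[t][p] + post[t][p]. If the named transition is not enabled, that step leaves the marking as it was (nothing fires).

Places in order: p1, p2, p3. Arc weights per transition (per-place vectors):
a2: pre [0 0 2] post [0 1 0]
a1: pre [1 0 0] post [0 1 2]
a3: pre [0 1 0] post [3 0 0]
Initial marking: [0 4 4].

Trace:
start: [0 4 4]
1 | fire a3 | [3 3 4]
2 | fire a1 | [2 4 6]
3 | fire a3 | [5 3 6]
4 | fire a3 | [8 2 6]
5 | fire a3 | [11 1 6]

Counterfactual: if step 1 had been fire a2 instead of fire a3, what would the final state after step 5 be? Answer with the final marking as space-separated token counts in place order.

(re-executing from step 1 with the substitution; state before step 1: [0 4 4])
1 | fire a2 | [0 5 2]
2 | fire a1 | [0 5 2]
3 | fire a3 | [3 4 2]
4 | fire a3 | [6 3 2]
5 | fire a3 | [9 2 2]

9 2 2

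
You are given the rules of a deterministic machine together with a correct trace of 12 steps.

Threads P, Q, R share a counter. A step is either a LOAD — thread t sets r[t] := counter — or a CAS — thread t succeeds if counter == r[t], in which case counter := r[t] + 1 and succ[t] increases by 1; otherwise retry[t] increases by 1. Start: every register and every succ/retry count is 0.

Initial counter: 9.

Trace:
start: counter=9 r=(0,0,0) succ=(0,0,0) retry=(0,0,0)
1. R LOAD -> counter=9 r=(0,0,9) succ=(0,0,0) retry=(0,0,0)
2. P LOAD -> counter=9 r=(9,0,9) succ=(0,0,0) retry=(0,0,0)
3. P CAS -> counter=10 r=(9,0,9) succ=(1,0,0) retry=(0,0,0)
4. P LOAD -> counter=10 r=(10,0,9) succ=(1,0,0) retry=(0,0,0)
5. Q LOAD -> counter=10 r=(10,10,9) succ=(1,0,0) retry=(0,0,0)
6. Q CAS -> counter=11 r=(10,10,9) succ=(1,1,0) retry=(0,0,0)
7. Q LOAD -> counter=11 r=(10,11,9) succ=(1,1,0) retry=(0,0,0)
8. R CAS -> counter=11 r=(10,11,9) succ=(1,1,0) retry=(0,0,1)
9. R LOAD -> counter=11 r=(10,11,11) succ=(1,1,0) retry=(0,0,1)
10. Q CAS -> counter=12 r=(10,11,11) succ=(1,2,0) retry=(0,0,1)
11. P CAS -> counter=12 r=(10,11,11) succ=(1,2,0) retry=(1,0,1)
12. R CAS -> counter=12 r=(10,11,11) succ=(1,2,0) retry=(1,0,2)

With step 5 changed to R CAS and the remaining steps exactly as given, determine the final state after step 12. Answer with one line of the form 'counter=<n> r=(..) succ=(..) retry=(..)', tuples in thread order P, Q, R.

counter=11 r=(10,10,10) succ=(1,1,0) retry=(1,1,3)

(re-executing from step 5 with the substitution; state before step 5: counter=10 r=(10,0,9) succ=(1,0,0) retry=(0,0,0))
5. R CAS -> counter=10 r=(10,0,9) succ=(1,0,0) retry=(0,0,1)
6. Q CAS -> counter=10 r=(10,0,9) succ=(1,0,0) retry=(0,1,1)
7. Q LOAD -> counter=10 r=(10,10,9) succ=(1,0,0) retry=(0,1,1)
8. R CAS -> counter=10 r=(10,10,9) succ=(1,0,0) retry=(0,1,2)
9. R LOAD -> counter=10 r=(10,10,10) succ=(1,0,0) retry=(0,1,2)
10. Q CAS -> counter=11 r=(10,10,10) succ=(1,1,0) retry=(0,1,2)
11. P CAS -> counter=11 r=(10,10,10) succ=(1,1,0) retry=(1,1,2)
12. R CAS -> counter=11 r=(10,10,10) succ=(1,1,0) retry=(1,1,3)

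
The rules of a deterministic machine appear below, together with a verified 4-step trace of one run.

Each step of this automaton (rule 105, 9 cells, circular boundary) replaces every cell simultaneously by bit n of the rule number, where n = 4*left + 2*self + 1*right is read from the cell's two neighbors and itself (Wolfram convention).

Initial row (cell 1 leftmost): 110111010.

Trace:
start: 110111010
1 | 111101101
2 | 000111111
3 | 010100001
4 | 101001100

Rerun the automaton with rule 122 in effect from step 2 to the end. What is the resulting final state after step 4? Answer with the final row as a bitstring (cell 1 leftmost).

111110011

(re-executing steps 2..4 under rule 122; state before step 2: 111101101)
2 | 000111111
3 | 101100001
4 | 111110011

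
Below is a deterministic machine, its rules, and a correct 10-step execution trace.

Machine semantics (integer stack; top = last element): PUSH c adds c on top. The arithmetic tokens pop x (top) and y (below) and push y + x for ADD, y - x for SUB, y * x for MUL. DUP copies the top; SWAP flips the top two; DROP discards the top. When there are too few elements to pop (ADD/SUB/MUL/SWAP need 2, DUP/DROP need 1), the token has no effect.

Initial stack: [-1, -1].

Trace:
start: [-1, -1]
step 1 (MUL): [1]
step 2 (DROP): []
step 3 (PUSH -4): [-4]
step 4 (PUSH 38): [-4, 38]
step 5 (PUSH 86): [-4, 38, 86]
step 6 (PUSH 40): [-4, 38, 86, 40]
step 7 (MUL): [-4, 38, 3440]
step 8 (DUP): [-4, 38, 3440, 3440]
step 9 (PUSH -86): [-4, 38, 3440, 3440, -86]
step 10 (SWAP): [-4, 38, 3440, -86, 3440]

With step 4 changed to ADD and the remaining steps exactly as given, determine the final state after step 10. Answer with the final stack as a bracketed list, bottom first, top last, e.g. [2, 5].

[-4, 3440, -86, 3440]

(re-executing from step 4 with the substitution; state before step 4: [-4])
step 4 (ADD): [-4]
step 5 (PUSH 86): [-4, 86]
step 6 (PUSH 40): [-4, 86, 40]
step 7 (MUL): [-4, 3440]
step 8 (DUP): [-4, 3440, 3440]
step 9 (PUSH -86): [-4, 3440, 3440, -86]
step 10 (SWAP): [-4, 3440, -86, 3440]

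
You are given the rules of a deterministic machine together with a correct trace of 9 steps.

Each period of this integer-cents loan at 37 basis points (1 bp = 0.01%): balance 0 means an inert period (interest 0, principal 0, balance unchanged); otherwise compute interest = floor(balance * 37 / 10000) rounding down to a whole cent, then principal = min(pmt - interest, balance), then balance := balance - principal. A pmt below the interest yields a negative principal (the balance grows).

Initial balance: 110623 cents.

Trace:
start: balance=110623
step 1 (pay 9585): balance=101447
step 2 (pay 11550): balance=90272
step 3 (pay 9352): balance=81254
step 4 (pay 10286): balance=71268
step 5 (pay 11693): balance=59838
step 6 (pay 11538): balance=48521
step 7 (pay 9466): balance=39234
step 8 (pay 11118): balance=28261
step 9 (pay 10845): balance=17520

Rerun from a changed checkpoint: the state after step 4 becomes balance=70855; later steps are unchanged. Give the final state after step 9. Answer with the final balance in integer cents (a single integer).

state after step 4 := balance=70855
step 5 (pay 11693): balance=59424
step 6 (pay 11538): balance=48105
step 7 (pay 9466): balance=38816
step 8 (pay 11118): balance=27841
step 9 (pay 10845): balance=17099

17099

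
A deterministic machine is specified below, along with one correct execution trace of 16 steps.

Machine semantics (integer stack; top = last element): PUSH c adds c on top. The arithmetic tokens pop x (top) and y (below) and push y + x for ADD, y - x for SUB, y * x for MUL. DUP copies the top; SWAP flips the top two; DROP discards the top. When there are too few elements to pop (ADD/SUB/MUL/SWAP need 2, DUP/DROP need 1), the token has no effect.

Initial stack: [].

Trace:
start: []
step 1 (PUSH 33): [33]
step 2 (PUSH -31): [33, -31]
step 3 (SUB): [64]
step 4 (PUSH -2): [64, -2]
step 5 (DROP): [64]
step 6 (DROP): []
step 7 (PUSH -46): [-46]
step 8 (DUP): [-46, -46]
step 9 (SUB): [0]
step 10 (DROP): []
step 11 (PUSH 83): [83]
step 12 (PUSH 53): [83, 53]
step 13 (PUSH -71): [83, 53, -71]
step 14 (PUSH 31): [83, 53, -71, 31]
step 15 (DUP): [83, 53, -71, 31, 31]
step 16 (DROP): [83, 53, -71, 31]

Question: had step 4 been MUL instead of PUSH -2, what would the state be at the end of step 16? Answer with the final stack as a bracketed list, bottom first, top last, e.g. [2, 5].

[83, 53, -71, 31]

(re-executing from step 4 with the substitution; state before step 4: [64])
step 4 (MUL): [64]
step 5 (DROP): []
step 6 (DROP): []
step 7 (PUSH -46): [-46]
step 8 (DUP): [-46, -46]
step 9 (SUB): [0]
step 10 (DROP): []
step 11 (PUSH 83): [83]
step 12 (PUSH 53): [83, 53]
step 13 (PUSH -71): [83, 53, -71]
step 14 (PUSH 31): [83, 53, -71, 31]
step 15 (DUP): [83, 53, -71, 31, 31]
step 16 (DROP): [83, 53, -71, 31]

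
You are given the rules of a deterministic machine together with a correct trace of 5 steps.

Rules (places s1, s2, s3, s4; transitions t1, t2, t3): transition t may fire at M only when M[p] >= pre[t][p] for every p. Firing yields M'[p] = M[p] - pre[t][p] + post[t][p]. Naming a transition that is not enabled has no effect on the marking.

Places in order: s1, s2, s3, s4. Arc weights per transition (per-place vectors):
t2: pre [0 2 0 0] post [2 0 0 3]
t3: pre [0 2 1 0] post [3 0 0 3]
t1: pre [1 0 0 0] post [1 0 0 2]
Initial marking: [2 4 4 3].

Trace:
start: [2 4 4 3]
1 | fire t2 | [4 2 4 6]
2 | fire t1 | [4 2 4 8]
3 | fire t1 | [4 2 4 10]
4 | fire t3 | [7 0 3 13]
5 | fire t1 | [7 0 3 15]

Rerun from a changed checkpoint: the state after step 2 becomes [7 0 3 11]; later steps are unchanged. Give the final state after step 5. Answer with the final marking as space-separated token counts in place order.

7 0 3 15

state after step 2 := [7 0 3 11]
3 | fire t1 | [7 0 3 13]
4 | fire t3 | [7 0 3 13]
5 | fire t1 | [7 0 3 15]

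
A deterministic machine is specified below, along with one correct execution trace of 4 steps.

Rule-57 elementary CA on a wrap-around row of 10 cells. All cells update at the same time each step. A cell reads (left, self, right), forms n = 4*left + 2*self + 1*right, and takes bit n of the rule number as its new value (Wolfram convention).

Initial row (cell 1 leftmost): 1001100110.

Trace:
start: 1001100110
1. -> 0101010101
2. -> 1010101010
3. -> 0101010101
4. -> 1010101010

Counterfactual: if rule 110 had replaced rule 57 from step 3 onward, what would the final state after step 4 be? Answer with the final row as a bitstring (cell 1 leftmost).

(re-executing steps 3..4 under rule 110; state before step 3: 1010101010)
3. -> 1111111111
4. -> 0000000000

0000000000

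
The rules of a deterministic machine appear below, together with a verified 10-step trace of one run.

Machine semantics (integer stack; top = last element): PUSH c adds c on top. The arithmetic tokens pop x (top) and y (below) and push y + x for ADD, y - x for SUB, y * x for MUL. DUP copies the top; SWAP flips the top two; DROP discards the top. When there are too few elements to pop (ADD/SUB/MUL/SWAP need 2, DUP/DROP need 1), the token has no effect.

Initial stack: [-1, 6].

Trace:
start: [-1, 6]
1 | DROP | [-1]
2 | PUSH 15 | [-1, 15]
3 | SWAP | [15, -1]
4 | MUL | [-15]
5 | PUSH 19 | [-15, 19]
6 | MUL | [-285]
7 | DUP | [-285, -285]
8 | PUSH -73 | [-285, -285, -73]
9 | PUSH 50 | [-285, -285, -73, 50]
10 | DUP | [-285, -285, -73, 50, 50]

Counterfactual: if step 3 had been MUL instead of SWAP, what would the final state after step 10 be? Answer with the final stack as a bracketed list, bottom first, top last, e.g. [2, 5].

[-285, -285, -73, 50, 50]

(re-executing from step 3 with the substitution; state before step 3: [-1, 15])
3 | MUL | [-15]
4 | MUL | [-15]
5 | PUSH 19 | [-15, 19]
6 | MUL | [-285]
7 | DUP | [-285, -285]
8 | PUSH -73 | [-285, -285, -73]
9 | PUSH 50 | [-285, -285, -73, 50]
10 | DUP | [-285, -285, -73, 50, 50]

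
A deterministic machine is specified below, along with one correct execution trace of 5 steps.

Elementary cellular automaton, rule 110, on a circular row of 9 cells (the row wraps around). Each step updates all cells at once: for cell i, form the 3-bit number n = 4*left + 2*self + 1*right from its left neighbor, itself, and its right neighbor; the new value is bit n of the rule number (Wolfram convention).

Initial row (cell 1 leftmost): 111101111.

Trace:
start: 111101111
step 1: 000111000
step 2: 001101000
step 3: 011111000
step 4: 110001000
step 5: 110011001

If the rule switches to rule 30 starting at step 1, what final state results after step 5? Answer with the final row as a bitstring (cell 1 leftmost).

(re-executing steps 1..5 under rule 30; state before step 1: 111101111)
step 1: 000001000
step 2: 000011100
step 3: 000110010
step 4: 001101111
step 5: 111001000

111001000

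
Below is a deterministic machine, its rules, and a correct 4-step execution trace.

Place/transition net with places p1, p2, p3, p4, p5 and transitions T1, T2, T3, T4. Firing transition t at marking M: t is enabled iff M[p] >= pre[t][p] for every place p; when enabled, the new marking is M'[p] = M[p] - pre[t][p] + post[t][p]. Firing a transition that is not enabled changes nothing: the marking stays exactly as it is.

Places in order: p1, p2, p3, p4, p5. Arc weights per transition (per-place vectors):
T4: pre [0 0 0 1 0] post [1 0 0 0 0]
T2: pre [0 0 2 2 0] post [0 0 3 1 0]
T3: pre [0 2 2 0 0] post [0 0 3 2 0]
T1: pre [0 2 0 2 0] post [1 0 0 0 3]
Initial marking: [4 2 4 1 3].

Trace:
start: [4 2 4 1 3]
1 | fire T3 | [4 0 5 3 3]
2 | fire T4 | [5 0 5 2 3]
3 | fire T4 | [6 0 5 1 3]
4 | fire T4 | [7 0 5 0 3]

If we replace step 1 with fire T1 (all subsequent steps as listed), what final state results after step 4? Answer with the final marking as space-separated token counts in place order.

(re-executing from step 1 with the substitution; state before step 1: [4 2 4 1 3])
1 | fire T1 | [4 2 4 1 3]
2 | fire T4 | [5 2 4 0 3]
3 | fire T4 | [5 2 4 0 3]
4 | fire T4 | [5 2 4 0 3]

5 2 4 0 3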